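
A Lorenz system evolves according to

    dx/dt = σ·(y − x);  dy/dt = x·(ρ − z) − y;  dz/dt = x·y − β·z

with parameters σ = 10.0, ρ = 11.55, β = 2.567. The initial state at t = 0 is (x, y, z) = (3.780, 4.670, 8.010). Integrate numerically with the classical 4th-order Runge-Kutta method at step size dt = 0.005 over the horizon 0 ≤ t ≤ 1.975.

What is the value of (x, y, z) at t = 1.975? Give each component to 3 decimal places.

(x, y, z) = (4.830, 5.168, 9.536)

t=0.000: state=(3.780, 4.670, 8.010)
step 1 (dt=0.005): k1=(8.900, 8.711, -2.909), k2=(8.895, 8.796, -2.704), k3=(8.898, 8.794, -2.704), k4=(8.895, 8.876, -2.498); state += dt/6·(k1+2k2+2k3+k4)
t=0.005: state=(3.824, 4.714, 7.996)
t=0.010: state=(3.869, 4.759, 7.985)
t=0.015: state=(3.913, 4.804, 7.976)
continuing one RK4 step at a time; state shown every 20 steps (Δt=0.1):
t=0.100: state=(4.696, 5.655, 8.142)
t=0.200: state=(5.659, 6.577, 9.132)
t=0.300: state=(6.399, 6.886, 10.719)
t=0.400: state=(6.524, 6.271, 12.112)
t=0.500: state=(5.958, 5.156, 12.528)
t=0.600: state=(5.099, 4.267, 11.959)
t=0.700: state=(4.411, 3.899, 10.930)
t=0.800: state=(4.100, 3.989, 9.910)
t=0.900: state=(4.170, 4.408, 9.183)
t=1.000: state=(4.546, 5.041, 8.916)
t=1.100: state=(5.113, 5.724, 9.203)
t=1.200: state=(5.692, 6.196, 9.991)
t=1.300: state=(6.039, 6.195, 10.978)
t=1.400: state=(5.977, 5.706, 11.675)
t=1.500: state=(5.559, 5.040, 11.765)
t=1.600: state=(5.035, 4.548, 11.321)
t=1.700: state=(4.646, 4.374, 10.639)
t=1.800: state=(4.506, 4.497, 10.003)
t=1.900: state=(4.617, 4.837, 9.607)
t=1.975: state=(4.830, 5.168, 9.536)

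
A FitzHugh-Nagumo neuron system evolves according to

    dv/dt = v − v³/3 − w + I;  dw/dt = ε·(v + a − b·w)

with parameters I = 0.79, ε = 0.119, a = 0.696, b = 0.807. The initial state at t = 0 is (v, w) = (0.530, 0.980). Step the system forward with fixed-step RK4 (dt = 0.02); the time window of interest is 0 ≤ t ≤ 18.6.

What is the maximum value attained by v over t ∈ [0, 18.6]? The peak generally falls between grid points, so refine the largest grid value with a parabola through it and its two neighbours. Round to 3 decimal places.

t=0.000: state=(0.530, 0.980)
step 1 (dt=0.02): k1=(0.290, 0.052), k2=(0.292, 0.052), k3=(0.292, 0.052), k4=(0.294, 0.052); state += dt/6·(k1+2k2+2k3+k4)
t=0.020: state=(0.536, 0.981)
t=0.040: state=(0.542, 0.982)
t=0.060: state=(0.548, 0.983)
continuing one RK4 step at a time; state shown every 50 steps (Δt=1):
t=1.000: state=(0.886, 1.049)
t=2.000: state=(1.228, 1.154)
t=3.000: state=(1.361, 1.276)
t=4.000: state=(1.339, 1.392)
t=5.000: state=(1.253, 1.491)
t=6.000: state=(1.135, 1.569)
t=7.000: state=(0.987, 1.625)
t=8.000: state=(0.787, 1.656)
t=9.000: state=(0.466, 1.656)
t=10.000: state=(-0.212, 1.603)
t=11.000: state=(-1.475, 1.439)
t=12.000: state=(-1.893, 1.185)
t=13.000: state=(-1.841, 0.943)
t=14.000: state=(-1.750, 0.732)
t=15.000: state=(-1.655, 0.551)
t=16.000: state=(-1.559, 0.397)
t=17.000: state=(-1.461, 0.268)
t=18.000: state=(-1.359, 0.163)
t=18.600: state=(-1.295, 0.110)
largest grid value and its neighbours: v(3.240)=1.36517, v(3.260)=1.36519, v(3.280)=1.36516
parabola through these three points peaks at t≈3.257 with v≈1.36519

max v = 1.365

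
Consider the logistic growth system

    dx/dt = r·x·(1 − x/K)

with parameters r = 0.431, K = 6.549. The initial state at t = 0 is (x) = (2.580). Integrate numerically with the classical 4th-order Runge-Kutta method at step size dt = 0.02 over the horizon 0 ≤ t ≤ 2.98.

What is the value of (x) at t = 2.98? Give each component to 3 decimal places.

(x) = (4.593)

t=0.000: state=(2.580)
step 1 (dt=0.02): k1=(0.674), k2=(0.675), k3=(0.675), k4=(0.675); state += dt/6·(k1+2k2+2k3+k4)
t=0.020: state=(2.593)
t=0.040: state=(2.607)
t=0.060: state=(2.621)
continuing one RK4 step at a time; state shown every 5 steps (Δt=0.1):
t=0.100: state=(2.648)
t=0.200: state=(2.716)
t=0.300: state=(2.785)
t=0.400: state=(2.854)
t=0.500: state=(2.923)
t=0.600: state=(2.993)
t=0.700: state=(3.064)
t=0.800: state=(3.134)
t=0.900: state=(3.204)
t=1.000: state=(3.275)
t=1.100: state=(3.346)
t=1.200: state=(3.416)
t=1.300: state=(3.486)
t=1.400: state=(3.557)
t=1.500: state=(3.626)
t=1.600: state=(3.696)
t=1.700: state=(3.765)
t=1.800: state=(3.834)
t=1.900: state=(3.902)
t=2.000: state=(3.970)
t=2.100: state=(4.037)
t=2.200: state=(4.103)
t=2.300: state=(4.169)
t=2.400: state=(4.234)
t=2.500: state=(4.298)
t=2.600: state=(4.361)
t=2.700: state=(4.424)
t=2.800: state=(4.485)
t=2.900: state=(4.545)
t=2.980: state=(4.593)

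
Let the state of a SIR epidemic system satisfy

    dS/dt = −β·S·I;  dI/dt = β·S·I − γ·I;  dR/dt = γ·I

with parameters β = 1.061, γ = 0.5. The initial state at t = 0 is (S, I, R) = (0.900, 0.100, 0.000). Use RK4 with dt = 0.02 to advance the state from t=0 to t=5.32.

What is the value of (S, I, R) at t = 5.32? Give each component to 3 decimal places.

(S, I, R) = (0.311, 0.188, 0.501)

t=0.000: state=(0.900, 0.100, 0.000)
step 1 (dt=0.02): k1=(-0.095, 0.045, 0.050), k2=(-0.096, 0.046, 0.050), k3=(-0.096, 0.046, 0.050), k4=(-0.096, 0.046, 0.050); state += dt/6·(k1+2k2+2k3+k4)
t=0.020: state=(0.898, 0.101, 0.001)
t=0.040: state=(0.896, 0.102, 0.002)
t=0.060: state=(0.894, 0.103, 0.003)
continuing one RK4 step at a time; state shown every 10 steps (Δt=0.2):
t=0.200: state=(0.880, 0.109, 0.010)
t=0.400: state=(0.859, 0.119, 0.022)
t=0.600: state=(0.837, 0.129, 0.034)
t=0.800: state=(0.813, 0.139, 0.048)
t=1.000: state=(0.789, 0.149, 0.062)
t=1.200: state=(0.764, 0.159, 0.077)
t=1.400: state=(0.738, 0.169, 0.094)
t=1.600: state=(0.711, 0.178, 0.111)
t=1.800: state=(0.684, 0.187, 0.129)
t=2.000: state=(0.657, 0.195, 0.148)
t=2.200: state=(0.630, 0.202, 0.168)
t=2.400: state=(0.603, 0.208, 0.189)
t=2.600: state=(0.576, 0.214, 0.210)
t=2.800: state=(0.551, 0.218, 0.232)
t=3.000: state=(0.526, 0.221, 0.253)
t=3.200: state=(0.501, 0.223, 0.276)
t=3.400: state=(0.478, 0.224, 0.298)
t=3.600: state=(0.456, 0.224, 0.320)
t=3.800: state=(0.435, 0.222, 0.343)
t=4.000: state=(0.415, 0.220, 0.365)
t=4.200: state=(0.396, 0.217, 0.387)
t=4.400: state=(0.378, 0.213, 0.408)
t=4.600: state=(0.362, 0.209, 0.429)
t=4.800: state=(0.346, 0.204, 0.450)
t=5.000: state=(0.332, 0.198, 0.470)
t=5.200: state=(0.318, 0.192, 0.490)
t=5.320: state=(0.311, 0.188, 0.501)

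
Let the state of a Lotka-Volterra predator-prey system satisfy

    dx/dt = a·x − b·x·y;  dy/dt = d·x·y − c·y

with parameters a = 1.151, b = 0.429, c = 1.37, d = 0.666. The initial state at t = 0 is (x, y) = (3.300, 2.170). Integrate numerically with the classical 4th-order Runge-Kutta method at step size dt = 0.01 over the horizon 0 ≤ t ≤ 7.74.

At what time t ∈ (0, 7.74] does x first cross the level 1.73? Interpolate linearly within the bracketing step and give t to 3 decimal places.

t = 1.448

t=0.000: state=(3.300, 2.170)
step 1 (dt=0.01): k1=(0.726, 1.796), k2=(0.714, 1.809), k3=(0.714, 1.809), k4=(0.702, 1.822); state += dt/6·(k1+2k2+2k3+k4)
t=0.010: state=(3.307, 2.188)
t=0.020: state=(3.314, 2.206)
t=0.030: state=(3.321, 2.225)
continuing one RK4 step at a time; state shown every 25 steps (Δt=0.25):
t=0.250: state=(3.394, 2.697)
t=0.500: state=(3.275, 3.347)
t=0.750: state=(2.943, 3.998)
t=1.000: state=(2.487, 4.464)
t=1.250: state=(2.032, 4.614)
t=1.440: state=(1.741, 4.512)
next step: t=1.450: state=(1.728, 4.503) — x has crossed 1.73
linear interpolation between t=1.440 (1.74111) and t=1.450 (1.72753) → t≈1.448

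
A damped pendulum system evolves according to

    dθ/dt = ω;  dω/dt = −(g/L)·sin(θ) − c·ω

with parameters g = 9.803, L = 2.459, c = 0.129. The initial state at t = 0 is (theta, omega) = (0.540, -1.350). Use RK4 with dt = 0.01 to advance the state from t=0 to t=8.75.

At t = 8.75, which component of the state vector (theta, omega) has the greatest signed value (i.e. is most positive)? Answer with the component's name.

largest component: omega

t=0.000: state=(0.540, -1.350)
step 1 (dt=0.01): k1=(-1.350, -1.875), k2=(-1.359, -1.851), k3=(-1.359, -1.851), k4=(-1.369, -1.826); state += dt/6·(k1+2k2+2k3+k4)
t=0.010: state=(0.526, -1.369)
t=0.020: state=(0.513, -1.387)
t=0.030: state=(0.499, -1.404)
continuing one RK4 step at a time; state shown every 50 steps (Δt=0.5):
t=0.500: state=(-0.249, -1.545)
t=1.000: state=(-0.778, -0.429)
t=1.500: state=(-0.639, 0.933)
t=2.000: state=(0.020, 1.489)
t=2.500: state=(0.621, 0.734)
t=3.000: state=(0.666, -0.552)
t=3.500: state=(0.154, -1.330)
t=4.000: state=(-0.458, -0.920)
t=4.500: state=(-0.642, 0.224)
t=5.000: state=(-0.276, 1.121)
t=5.500: state=(0.305, 1.008)
t=6.000: state=(0.586, 0.043)
t=6.500: state=(0.353, -0.896)
t=7.000: state=(-0.170, -1.019)
t=7.500: state=(-0.512, -0.251)
t=8.000: state=(-0.395, 0.676)
t=8.500: state=(0.056, 0.975)
t=8.750: state=(0.280, 0.776)
compare at T: theta=0.280, omega=0.776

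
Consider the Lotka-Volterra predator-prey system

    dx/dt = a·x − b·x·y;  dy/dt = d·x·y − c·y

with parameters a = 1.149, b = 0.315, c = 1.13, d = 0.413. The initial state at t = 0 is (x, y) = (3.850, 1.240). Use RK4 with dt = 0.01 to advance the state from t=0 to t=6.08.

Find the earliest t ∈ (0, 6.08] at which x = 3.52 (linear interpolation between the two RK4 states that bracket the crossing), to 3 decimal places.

t=0.000: state=(3.850, 1.240)
step 1 (dt=0.01): k1=(2.920, 0.570), k2=(2.927, 0.579), k3=(2.927, 0.579), k4=(2.935, 0.588); state += dt/6·(k1+2k2+2k3+k4)
t=0.010: state=(3.879, 1.246)
t=0.020: state=(3.909, 1.252)
t=0.030: state=(3.938, 1.258)
continuing one RK4 step at a time; state shown every 20 steps (Δt=0.2):
t=0.200: state=(4.461, 1.394)
t=0.400: state=(5.103, 1.650)
t=0.600: state=(5.719, 2.059)
t=0.800: state=(6.205, 2.692)
t=1.000: state=(6.410, 3.625)
t=1.200: state=(6.180, 4.880)
t=1.400: state=(5.467, 6.317)
t=1.600: state=(4.430, 7.593)
t=1.760: state=(3.566, 8.250)
next step: t=1.770: state=(3.514, 8.278) — x has crossed 3.52
linear interpolation between t=1.760 (3.56555) and t=1.770 (3.51407) → t≈1.769

t = 1.769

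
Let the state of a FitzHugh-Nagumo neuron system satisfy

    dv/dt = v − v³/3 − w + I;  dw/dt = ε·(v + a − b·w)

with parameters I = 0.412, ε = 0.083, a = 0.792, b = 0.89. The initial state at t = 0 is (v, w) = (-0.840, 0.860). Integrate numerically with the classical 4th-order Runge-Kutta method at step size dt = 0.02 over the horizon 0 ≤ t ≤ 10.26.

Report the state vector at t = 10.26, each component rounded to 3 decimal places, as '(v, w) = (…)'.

t=0.000: state=(-0.840, 0.860)
step 1 (dt=0.02): k1=(-1.090, -0.068), k2=(-1.093, -0.068), k3=(-1.093, -0.068), k4=(-1.095, -0.069); state += dt/6·(k1+2k2+2k3+k4)
t=0.020: state=(-0.862, 0.859)
t=0.040: state=(-0.884, 0.857)
t=0.060: state=(-0.906, 0.856)
continuing one RK4 step at a time; state shown every 25 steps (Δt=0.5):
t=0.500: state=(-1.368, 0.816)
t=1.000: state=(-1.699, 0.755)
t=1.500: state=(-1.814, 0.688)
t=2.000: state=(-1.832, 0.621)
t=2.500: state=(-1.818, 0.556)
t=3.000: state=(-1.795, 0.495)
t=3.500: state=(-1.769, 0.436)
t=4.000: state=(-1.743, 0.381)
t=4.500: state=(-1.717, 0.329)
t=5.000: state=(-1.691, 0.280)
t=5.500: state=(-1.665, 0.234)
t=6.000: state=(-1.639, 0.190)
t=6.500: state=(-1.614, 0.149)
t=7.000: state=(-1.589, 0.111)
t=7.500: state=(-1.565, 0.075)
t=8.000: state=(-1.540, 0.041)
t=8.500: state=(-1.516, 0.010)
t=9.000: state=(-1.492, -0.020)
t=9.500: state=(-1.469, -0.047)
t=10.000: state=(-1.446, -0.072)
t=10.260: state=(-1.434, -0.085)

(v, w) = (-1.434, -0.085)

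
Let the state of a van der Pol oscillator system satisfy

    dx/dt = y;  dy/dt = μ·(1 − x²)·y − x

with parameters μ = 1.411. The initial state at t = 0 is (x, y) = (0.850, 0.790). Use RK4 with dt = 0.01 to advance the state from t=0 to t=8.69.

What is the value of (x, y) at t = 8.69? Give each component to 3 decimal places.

(x, y) = (0.693, -1.365)

t=0.000: state=(0.850, 0.790)
step 1 (dt=0.01): k1=(0.790, -0.541), k2=(0.787, -0.553), k3=(0.787, -0.553), k4=(0.784, -0.566); state += dt/6·(k1+2k2+2k3+k4)
t=0.010: state=(0.858, 0.784)
t=0.020: state=(0.866, 0.779)
t=0.030: state=(0.873, 0.773)
continuing one RK4 step at a time; state shown every 50 steps (Δt=0.5):
t=0.500: state=(1.134, 0.287)
t=1.000: state=(1.128, -0.289)
t=1.500: state=(0.859, -0.798)
t=2.000: state=(0.278, -1.632)
t=2.500: state=(-0.869, -2.810)
t=3.000: state=(-1.863, -0.749)
t=3.500: state=(-1.893, 0.318)
t=4.000: state=(-1.672, 0.534)
t=4.500: state=(-1.362, 0.722)
t=5.000: state=(-0.919, 1.102)
t=5.500: state=(-0.158, 2.103)
t=6.000: state=(1.231, 2.937)
t=6.500: state=(2.001, 0.265)
t=7.000: state=(1.917, -0.391)
t=7.500: state=(1.680, -0.545)
t=8.000: state=(1.367, -0.723)
t=8.500: state=(0.925, -1.098)
t=8.690: state=(0.693, -1.365)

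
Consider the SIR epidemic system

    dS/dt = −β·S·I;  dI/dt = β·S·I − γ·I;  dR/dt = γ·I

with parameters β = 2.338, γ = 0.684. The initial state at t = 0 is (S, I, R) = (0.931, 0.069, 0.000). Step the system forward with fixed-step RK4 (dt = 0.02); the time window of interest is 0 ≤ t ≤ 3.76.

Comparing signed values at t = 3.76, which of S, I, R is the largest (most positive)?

largest component: R

t=0.000: state=(0.931, 0.069, 0.000)
step 1 (dt=0.02): k1=(-0.150, 0.103, 0.047), k2=(-0.152, 0.104, 0.048), k3=(-0.152, 0.104, 0.048), k4=(-0.154, 0.106, 0.049); state += dt/6·(k1+2k2+2k3+k4)
t=0.020: state=(0.928, 0.071, 0.001)
t=0.040: state=(0.925, 0.073, 0.002)
t=0.060: state=(0.922, 0.075, 0.003)
continuing one RK4 step at a time; state shown every 10 steps (Δt=0.2):
t=0.200: state=(0.897, 0.092, 0.011)
t=0.400: state=(0.853, 0.121, 0.026)
t=0.600: state=(0.800, 0.156, 0.044)
t=0.800: state=(0.737, 0.195, 0.068)
t=1.000: state=(0.667, 0.236, 0.098)
t=1.200: state=(0.591, 0.276, 0.133)
t=1.400: state=(0.515, 0.312, 0.173)
t=1.600: state=(0.442, 0.340, 0.218)
t=1.800: state=(0.376, 0.359, 0.266)
t=2.000: state=(0.317, 0.368, 0.315)
t=2.200: state=(0.267, 0.368, 0.366)
t=2.400: state=(0.225, 0.359, 0.416)
t=2.600: state=(0.191, 0.345, 0.464)
t=2.800: state=(0.163, 0.327, 0.510)
t=3.000: state=(0.140, 0.306, 0.553)
t=3.200: state=(0.122, 0.284, 0.594)
t=3.400: state=(0.108, 0.261, 0.631)
t=3.600: state=(0.096, 0.239, 0.665)
t=3.760: state=(0.088, 0.222, 0.690)
compare at T: S=0.088, I=0.222, R=0.690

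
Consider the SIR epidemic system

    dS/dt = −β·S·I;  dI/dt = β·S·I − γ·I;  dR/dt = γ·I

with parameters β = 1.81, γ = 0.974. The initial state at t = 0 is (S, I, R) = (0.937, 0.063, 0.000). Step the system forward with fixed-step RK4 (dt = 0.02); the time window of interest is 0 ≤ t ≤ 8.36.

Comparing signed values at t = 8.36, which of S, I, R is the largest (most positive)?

t=0.000: state=(0.937, 0.063, 0.000)
step 1 (dt=0.02): k1=(-0.107, 0.045, 0.061), k2=(-0.107, 0.046, 0.062), k3=(-0.107, 0.046, 0.062), k4=(-0.108, 0.046, 0.062); state += dt/6·(k1+2k2+2k3+k4)
t=0.020: state=(0.935, 0.064, 0.001)
t=0.040: state=(0.933, 0.065, 0.002)
t=0.060: state=(0.930, 0.066, 0.004)
continuing one RK4 step at a time; state shown every 25 steps (Δt=0.5):
t=0.500: state=(0.875, 0.088, 0.037)
t=1.000: state=(0.798, 0.115, 0.086)
t=1.500: state=(0.711, 0.141, 0.149)
t=2.000: state=(0.621, 0.158, 0.222)
t=2.500: state=(0.536, 0.163, 0.300)
t=3.000: state=(0.463, 0.158, 0.379)
t=3.500: state=(0.404, 0.143, 0.453)
t=4.000: state=(0.358, 0.124, 0.518)
t=4.500: state=(0.323, 0.104, 0.573)
t=5.000: state=(0.297, 0.084, 0.619)
t=5.500: state=(0.277, 0.067, 0.656)
t=6.000: state=(0.262, 0.053, 0.685)
t=6.500: state=(0.252, 0.041, 0.708)
t=7.000: state=(0.244, 0.031, 0.725)
t=7.500: state=(0.238, 0.024, 0.739)
t=8.000: state=(0.233, 0.018, 0.749)
t=8.360: state=(0.231, 0.015, 0.755)
compare at T: S=0.231, I=0.015, R=0.755

largest component: R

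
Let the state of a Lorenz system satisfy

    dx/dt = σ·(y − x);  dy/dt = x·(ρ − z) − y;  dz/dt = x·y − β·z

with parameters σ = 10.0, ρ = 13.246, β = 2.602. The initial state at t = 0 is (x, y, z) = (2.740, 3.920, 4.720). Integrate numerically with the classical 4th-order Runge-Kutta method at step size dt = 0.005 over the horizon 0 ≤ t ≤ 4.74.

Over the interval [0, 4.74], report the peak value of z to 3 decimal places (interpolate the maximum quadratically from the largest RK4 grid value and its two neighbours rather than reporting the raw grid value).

max z = 17.798

t=0.000: state=(2.740, 3.920, 4.720)
step 1 (dt=0.005): k1=(11.800, 19.441, -1.541), k2=(11.991, 19.655, -1.280), k3=(11.992, 19.657, -1.279), k4=(12.183, 19.872, -1.014); state += dt/6·(k1+2k2+2k3+k4)
t=0.005: state=(2.800, 4.018, 4.714)
t=0.010: state=(2.862, 4.119, 4.710)
t=0.015: state=(2.926, 4.221, 4.709)
continuing one RK4 step at a time; state shown every 40 steps (Δt=0.2):
t=0.200: state=(6.669, 9.249, 7.888)
t=0.400: state=(8.876, 7.254, 17.472)
t=0.600: state=(3.812, 1.903, 14.161)
t=0.800: state=(2.264, 2.337, 9.215)
t=1.000: state=(3.493, 4.647, 6.983)
t=1.200: state=(6.774, 8.616, 9.801)
t=1.400: state=(7.876, 6.599, 16.122)
t=1.600: state=(4.318, 2.952, 13.590)
t=1.800: state=(3.296, 3.509, 9.739)
t=2.000: state=(4.770, 5.966, 8.728)
t=2.200: state=(7.248, 8.060, 12.383)
t=2.400: state=(6.521, 5.212, 15.026)
t=2.600: state=(4.275, 3.674, 12.258)
t=2.800: state=(4.261, 4.769, 9.912)
t=3.000: state=(5.911, 6.877, 10.628)
t=3.200: state=(6.949, 6.751, 13.754)
t=3.400: state=(5.487, 4.608, 13.600)
t=3.600: state=(4.503, 4.464, 11.347)
t=3.800: state=(5.185, 5.817, 10.566)
t=4.000: state=(6.420, 6.808, 12.277)
t=4.200: state=(6.184, 5.630, 13.639)
t=4.400: state=(5.063, 4.690, 12.427)
t=4.600: state=(4.982, 5.250, 11.135)
t=4.740: state=(5.547, 6.032, 11.235)
largest grid value and its neighbours: z(0.430)=17.79128, z(0.435)=17.79825, z(0.440)=17.79300
parabola through these three points peaks at t≈0.435 with z≈17.79828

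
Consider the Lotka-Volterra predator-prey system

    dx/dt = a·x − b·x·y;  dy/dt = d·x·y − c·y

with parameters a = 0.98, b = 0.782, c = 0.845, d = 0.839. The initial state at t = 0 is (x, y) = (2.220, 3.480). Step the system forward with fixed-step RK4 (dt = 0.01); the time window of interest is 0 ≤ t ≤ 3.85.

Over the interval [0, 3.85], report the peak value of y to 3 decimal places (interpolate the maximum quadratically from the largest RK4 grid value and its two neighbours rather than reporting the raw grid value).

t=0.000: state=(2.220, 3.480)
step 1 (dt=0.01): k1=(-3.866, 3.541), k2=(-3.863, 3.502), k3=(-3.862, 3.502), k4=(-3.858, 3.463); state += dt/6·(k1+2k2+2k3+k4)
t=0.010: state=(2.181, 3.515)
t=0.020: state=(2.143, 3.549)
t=0.030: state=(2.104, 3.583)
continuing one RK4 step at a time; state shown every 20 steps (Δt=0.2):
t=0.200: state=(1.496, 4.007)
t=0.400: state=(0.958, 4.145)
t=0.600: state=(0.615, 3.985)
t=0.800: state=(0.411, 3.662)
t=1.000: state=(0.290, 3.277)
t=1.200: state=(0.218, 2.887)
t=1.400: state=(0.174, 2.519)
t=1.600: state=(0.147, 2.185)
t=1.800: state=(0.130, 1.888)
t=2.000: state=(0.120, 1.628)
t=2.200: state=(0.115, 1.402)
t=2.400: state=(0.114, 1.207)
t=2.600: state=(0.117, 1.039)
t=2.800: state=(0.122, 0.896)
t=3.000: state=(0.130, 0.772)
t=3.200: state=(0.142, 0.667)
t=3.400: state=(0.156, 0.578)
t=3.600: state=(0.175, 0.502)
t=3.800: state=(0.198, 0.437)
t=3.850: state=(0.204, 0.423)
largest grid value and its neighbours: y(0.370)=4.14669, y(0.380)=4.14691, y(0.390)=4.14634
parabola through these three points peaks at t≈0.378 with y≈4.14693

max y = 4.147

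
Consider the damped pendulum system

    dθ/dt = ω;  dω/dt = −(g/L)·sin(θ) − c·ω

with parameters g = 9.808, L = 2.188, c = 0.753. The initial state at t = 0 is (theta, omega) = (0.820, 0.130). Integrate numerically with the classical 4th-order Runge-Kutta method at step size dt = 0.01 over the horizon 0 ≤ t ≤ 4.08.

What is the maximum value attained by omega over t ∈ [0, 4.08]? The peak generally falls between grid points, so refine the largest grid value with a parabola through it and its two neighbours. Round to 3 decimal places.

t=0.000: state=(0.820, 0.130)
step 1 (dt=0.01): k1=(0.130, -3.375), k2=(0.113, -3.365), k3=(0.113, -3.364), k4=(0.096, -3.353); state += dt/6·(k1+2k2+2k3+k4)
t=0.010: state=(0.821, 0.096)
t=0.020: state=(0.822, 0.063)
t=0.030: state=(0.822, 0.030)
continuing one RK4 step at a time; state shown every 20 steps (Δt=0.2):
t=0.200: state=(0.782, -0.491)
t=0.400: state=(0.633, -0.967)
t=0.600: state=(0.408, -1.246)
t=0.800: state=(0.150, -1.299)
t=1.000: state=(-0.097, -1.134)
t=1.200: state=(-0.293, -0.808)
t=1.400: state=(-0.415, -0.401)
t=1.600: state=(-0.453, 0.011)
t=1.800: state=(-0.414, 0.363)
t=2.000: state=(-0.315, 0.611)
t=2.200: state=(-0.179, 0.729)
t=2.400: state=(-0.032, 0.713)
t=2.600: state=(0.099, 0.582)
t=2.800: state=(0.196, 0.375)
t=3.000: state=(0.247, 0.136)
t=3.200: state=(0.251, -0.091)
t=3.400: state=(0.214, -0.272)
t=3.600: state=(0.147, -0.384)
t=3.800: state=(0.065, -0.418)
t=4.000: state=(-0.015, -0.379)
t=4.080: state=(-0.044, -0.346)
largest grid value and its neighbours: omega(2.260)=0.73780, omega(2.270)=0.73809, omega(2.280)=0.73805
parabola through these three points peaks at t≈2.274 with omega≈0.73812

max omega = 0.738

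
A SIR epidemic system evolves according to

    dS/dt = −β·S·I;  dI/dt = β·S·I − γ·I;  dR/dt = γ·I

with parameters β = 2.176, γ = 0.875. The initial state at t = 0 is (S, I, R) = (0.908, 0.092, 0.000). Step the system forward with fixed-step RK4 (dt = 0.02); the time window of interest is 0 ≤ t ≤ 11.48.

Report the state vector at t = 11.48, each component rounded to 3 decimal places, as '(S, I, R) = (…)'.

t=0.000: state=(0.908, 0.092, 0.000)
step 1 (dt=0.02): k1=(-0.182, 0.101, 0.081), k2=(-0.183, 0.102, 0.081), k3=(-0.183, 0.102, 0.081), k4=(-0.185, 0.103, 0.082); state += dt/6·(k1+2k2+2k3+k4)
t=0.020: state=(0.904, 0.094, 0.002)
t=0.040: state=(0.901, 0.096, 0.003)
t=0.060: state=(0.897, 0.098, 0.005)
continuing one RK4 step at a time; state shown every 25 steps (Δt=0.5):
t=0.500: state=(0.797, 0.151, 0.053)
t=1.000: state=(0.653, 0.215, 0.133)
t=1.500: state=(0.503, 0.259, 0.237)
t=2.000: state=(0.376, 0.269, 0.355)
t=2.500: state=(0.283, 0.248, 0.469)
t=3.000: state=(0.220, 0.210, 0.569)
t=3.500: state=(0.179, 0.168, 0.652)
t=4.000: state=(0.153, 0.130, 0.717)
t=4.500: state=(0.135, 0.098, 0.767)
t=5.000: state=(0.123, 0.073, 0.804)
t=5.500: state=(0.115, 0.054, 0.832)
t=6.000: state=(0.109, 0.039, 0.852)
t=6.500: state=(0.105, 0.028, 0.866)
t=7.000: state=(0.103, 0.020, 0.877)
t=7.500: state=(0.101, 0.015, 0.885)
t=8.000: state=(0.099, 0.011, 0.890)
t=8.500: state=(0.098, 0.008, 0.894)
t=9.000: state=(0.098, 0.005, 0.897)
t=9.500: state=(0.097, 0.004, 0.899)
t=10.000: state=(0.097, 0.003, 0.900)
t=10.500: state=(0.096, 0.002, 0.901)
t=11.000: state=(0.096, 0.001, 0.902)
t=11.480: state=(0.096, 0.001, 0.903)

(S, I, R) = (0.096, 0.001, 0.903)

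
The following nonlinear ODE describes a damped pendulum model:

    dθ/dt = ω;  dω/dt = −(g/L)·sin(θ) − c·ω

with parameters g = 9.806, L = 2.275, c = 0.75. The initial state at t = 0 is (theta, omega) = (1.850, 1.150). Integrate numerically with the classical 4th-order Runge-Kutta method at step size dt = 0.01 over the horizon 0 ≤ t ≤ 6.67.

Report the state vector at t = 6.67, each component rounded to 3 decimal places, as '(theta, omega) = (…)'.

(theta, omega) = (0.147, 0.117)

t=0.000: state=(1.850, 1.150)
step 1 (dt=0.01): k1=(1.150, -5.006), k2=(1.125, -4.980), k3=(1.125, -4.980), k4=(1.100, -4.955); state += dt/6·(k1+2k2+2k3+k4)
t=0.010: state=(1.861, 1.100)
t=0.020: state=(1.872, 1.051)
t=0.030: state=(1.882, 1.002)
continuing one RK4 step at a time; state shown every 25 steps (Δt=0.25):
t=0.250: state=(1.993, 0.040)
t=0.500: state=(1.886, -0.876)
t=0.750: state=(1.563, -1.691)
t=1.000: state=(1.054, -2.342)
t=1.250: state=(0.426, -2.590)
t=1.500: state=(-0.191, -2.244)
t=1.750: state=(-0.657, -1.438)
t=2.000: state=(-0.898, -0.488)
t=2.250: state=(-0.909, 0.378)
t=2.500: state=(-0.727, 1.036)
t=2.750: state=(-0.416, 1.391)
t=3.000: state=(-0.062, 1.379)
t=3.250: state=(0.246, 1.042)
t=3.500: state=(0.443, 0.519)
t=3.750: state=(0.504, -0.028)
t=4.000: state=(0.437, -0.476)
t=4.250: state=(0.281, -0.742)
t=4.500: state=(0.084, -0.792)
t=4.750: state=(-0.098, -0.644)
t=5.000: state=(-0.227, -0.367)
t=5.250: state=(-0.279, -0.052)
t=5.500: state=(-0.256, 0.222)
t=5.750: state=(-0.176, 0.397)
t=6.000: state=(-0.068, 0.448)
t=6.250: state=(0.038, 0.383)
t=6.500: state=(0.117, 0.237)
t=6.670: state=(0.147, 0.117)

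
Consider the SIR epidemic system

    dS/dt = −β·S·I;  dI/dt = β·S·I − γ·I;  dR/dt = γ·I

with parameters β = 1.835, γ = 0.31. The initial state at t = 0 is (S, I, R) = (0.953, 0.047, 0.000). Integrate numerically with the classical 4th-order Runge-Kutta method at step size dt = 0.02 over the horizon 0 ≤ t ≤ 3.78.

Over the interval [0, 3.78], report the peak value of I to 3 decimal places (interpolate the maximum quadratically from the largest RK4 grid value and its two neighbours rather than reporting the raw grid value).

t=0.000: state=(0.953, 0.047, 0.000)
step 1 (dt=0.02): k1=(-0.082, 0.068, 0.015), k2=(-0.083, 0.069, 0.015), k3=(-0.083, 0.069, 0.015), k4=(-0.084, 0.069, 0.015); state += dt/6·(k1+2k2+2k3+k4)
t=0.020: state=(0.951, 0.048, 0.000)
t=0.040: state=(0.950, 0.050, 0.001)
t=0.060: state=(0.948, 0.051, 0.001)
continuing one RK4 step at a time; state shown every 10 steps (Δt=0.2):
t=0.200: state=(0.934, 0.062, 0.003)
t=0.400: state=(0.910, 0.082, 0.008)
t=0.600: state=(0.879, 0.108, 0.014)
t=0.800: state=(0.840, 0.139, 0.021)
t=1.000: state=(0.793, 0.176, 0.031)
t=1.200: state=(0.738, 0.219, 0.043)
t=1.400: state=(0.675, 0.267, 0.058)
t=1.600: state=(0.607, 0.317, 0.076)
t=1.800: state=(0.535, 0.368, 0.098)
t=2.000: state=(0.463, 0.415, 0.122)
t=2.200: state=(0.395, 0.456, 0.149)
t=2.400: state=(0.332, 0.490, 0.178)
t=2.600: state=(0.276, 0.515, 0.209)
t=2.800: state=(0.228, 0.530, 0.242)
t=3.000: state=(0.187, 0.538, 0.275)
t=3.200: state=(0.154, 0.538, 0.308)
t=3.400: state=(0.126, 0.532, 0.342)
t=3.600: state=(0.104, 0.522, 0.374)
t=3.780: state=(0.088, 0.509, 0.403)
largest grid value and its neighbours: I(3.080)=0.53874, I(3.100)=0.53879, I(3.120)=0.53876
parabola through these three points peaks at t≈3.103 with I≈0.53879

max I = 0.539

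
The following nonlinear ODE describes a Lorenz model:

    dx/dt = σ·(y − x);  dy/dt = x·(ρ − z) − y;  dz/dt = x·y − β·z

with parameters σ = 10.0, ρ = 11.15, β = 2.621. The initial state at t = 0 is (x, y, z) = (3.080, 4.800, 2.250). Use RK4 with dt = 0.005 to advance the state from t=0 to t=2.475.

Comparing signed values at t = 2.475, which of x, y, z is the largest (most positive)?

t=0.000: state=(3.080, 4.800, 2.250)
step 1 (dt=0.005): k1=(17.200, 22.612, 8.887), k2=(17.335, 22.869, 9.211), k3=(17.338, 22.869, 9.213), k4=(17.477, 23.123, 9.544); state += dt/6·(k1+2k2+2k3+k4)
t=0.005: state=(3.167, 4.914, 2.296)
t=0.010: state=(3.255, 5.031, 2.345)
t=0.015: state=(3.344, 5.151, 2.398)
continuing one RK4 step at a time; state shown every 20 steps (Δt=0.1):
t=0.100: state=(5.117, 7.476, 3.979)
t=0.200: state=(7.582, 9.894, 8.104)
t=0.300: state=(8.969, 9.050, 13.575)
t=0.400: state=(7.582, 5.032, 15.722)
t=0.500: state=(4.815, 2.240, 13.972)
t=0.600: state=(2.833, 1.467, 11.319)
t=0.700: state=(1.975, 1.543, 9.007)
t=0.800: state=(1.836, 1.943, 7.213)
t=0.900: state=(2.137, 2.623, 5.943)
t=1.000: state=(2.812, 3.684, 5.257)
t=1.100: state=(3.900, 5.207, 5.363)
t=1.200: state=(5.390, 7.008, 6.661)
t=1.300: state=(6.921, 8.202, 9.372)
t=1.400: state=(7.592, 7.518, 12.423)
t=1.500: state=(6.769, 5.340, 13.685)
t=1.600: state=(5.155, 3.561, 12.809)
t=1.700: state=(3.843, 2.866, 11.075)
t=1.800: state=(3.211, 2.901, 9.385)
t=1.900: state=(3.167, 3.363, 8.082)
t=2.000: state=(3.567, 4.158, 7.325)
t=2.100: state=(4.323, 5.227, 7.269)
t=2.200: state=(5.316, 6.349, 8.076)
t=2.300: state=(6.253, 7.009, 9.684)
t=2.400: state=(6.664, 6.675, 11.429)
t=2.475: state=(6.438, 5.848, 12.204)
compare at T: x=6.438, y=5.848, z=12.204

largest component: z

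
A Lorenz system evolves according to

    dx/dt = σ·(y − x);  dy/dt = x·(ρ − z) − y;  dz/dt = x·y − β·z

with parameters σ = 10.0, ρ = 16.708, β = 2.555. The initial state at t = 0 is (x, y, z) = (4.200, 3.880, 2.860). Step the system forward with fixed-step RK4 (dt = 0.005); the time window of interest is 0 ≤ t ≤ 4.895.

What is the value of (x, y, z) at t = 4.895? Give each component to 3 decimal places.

(x, y, z) = (-3.167, -0.793, 17.188)

t=0.000: state=(4.200, 3.880, 2.860)
step 1 (dt=0.005): k1=(-3.200, 54.282, 8.989), k2=(-1.763, 53.941, 9.469), k3=(-1.807, 53.986, 9.477), k4=(-0.410, 53.688, 9.964); state += dt/6·(k1+2k2+2k3+k4)
t=0.005: state=(4.191, 4.150, 2.907)
t=0.010: state=(4.196, 4.417, 2.960)
t=0.015: state=(4.213, 4.683, 3.017)
continuing one RK4 step at a time; state shown every 40 steps (Δt=0.2):
t=0.200: state=(10.219, 14.524, 13.003)
t=0.400: state=(7.529, 1.625, 23.665)
t=0.600: state=(0.544, -0.634, 14.169)
t=0.800: state=(-0.444, -0.703, 8.512)
t=1.000: state=(-1.321, -2.095, 5.291)
t=1.200: state=(-4.573, -7.435, 5.312)
t=1.400: state=(-11.509, -12.910, 19.642)
t=1.600: state=(-4.787, -0.514, 20.323)
t=1.800: state=(-0.763, -0.285, 12.231)
t=2.000: state=(-0.752, -1.062, 7.404)
t=2.200: state=(-2.191, -3.522, 4.943)
t=2.400: state=(-7.352, -11.302, 8.638)
t=2.600: state=(-10.452, -6.853, 24.088)
t=2.800: state=(-2.318, -0.114, 16.607)
t=3.000: state=(-0.733, -0.737, 10.022)
t=3.200: state=(-1.457, -2.223, 6.247)
t=3.400: state=(-4.645, -7.407, 5.992)
t=3.600: state=(-11.191, -12.540, 19.289)
t=3.800: state=(-5.043, -0.970, 20.242)
t=4.000: state=(-1.143, -0.714, 12.335)
t=4.200: state=(-1.437, -2.048, 7.644)
t=4.400: state=(-4.062, -6.356, 6.339)
t=4.600: state=(-10.349, -12.787, 16.583)
t=4.800: state=(-6.391, -2.125, 21.282)
t=4.895: state=(-3.167, -0.793, 17.188)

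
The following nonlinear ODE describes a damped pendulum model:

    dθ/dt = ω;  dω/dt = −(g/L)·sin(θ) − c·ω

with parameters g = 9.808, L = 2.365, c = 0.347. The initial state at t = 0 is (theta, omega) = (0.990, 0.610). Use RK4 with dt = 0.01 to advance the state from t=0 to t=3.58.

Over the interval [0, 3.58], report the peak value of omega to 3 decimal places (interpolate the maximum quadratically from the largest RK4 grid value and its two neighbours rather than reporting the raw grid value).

t=0.000: state=(0.990, 0.610)
step 1 (dt=0.01): k1=(0.610, -3.679), k2=(0.592, -3.679), k3=(0.592, -3.679), k4=(0.573, -3.679); state += dt/6·(k1+2k2+2k3+k4)
t=0.010: state=(0.996, 0.573)
t=0.020: state=(1.001, 0.536)
t=0.030: state=(1.007, 0.500)
continuing one RK4 step at a time; state shown every 20 steps (Δt=0.2):
t=0.200: state=(1.039, -0.116)
t=0.400: state=(0.947, -0.784)
t=0.600: state=(0.733, -1.332)
t=0.800: state=(0.428, -1.683)
t=1.000: state=(0.078, -1.769)
t=1.200: state=(-0.261, -1.573)
t=1.400: state=(-0.536, -1.151)
t=1.600: state=(-0.713, -0.600)
t=1.800: state=(-0.774, -0.011)
t=2.000: state=(-0.720, 0.539)
t=2.200: state=(-0.565, 0.987)
t=2.400: state=(-0.336, 1.271)
t=2.600: state=(-0.071, 1.347)
t=2.800: state=(0.188, 1.207)
t=3.000: state=(0.400, 0.889)
t=3.200: state=(0.536, 0.462)
t=3.400: state=(0.583, 0.001)
t=3.580: state=(0.547, -0.390)
largest grid value and its neighbours: omega(2.560)=1.34957, omega(2.570)=1.34977, omega(2.580)=1.34940
parabola through these three points peaks at t≈2.568 with omega≈1.34977

max omega = 1.350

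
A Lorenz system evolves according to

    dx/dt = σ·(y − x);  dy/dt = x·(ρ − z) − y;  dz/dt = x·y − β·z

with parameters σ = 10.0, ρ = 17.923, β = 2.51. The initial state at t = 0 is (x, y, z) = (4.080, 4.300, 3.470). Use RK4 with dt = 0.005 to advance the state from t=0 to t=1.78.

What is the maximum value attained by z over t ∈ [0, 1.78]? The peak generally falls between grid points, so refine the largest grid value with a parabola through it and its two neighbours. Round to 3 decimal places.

max z = 27.237

t=0.000: state=(4.080, 4.300, 3.470)
step 1 (dt=0.005): k1=(2.200, 54.668, 8.834), k2=(3.512, 54.521, 9.361), k3=(3.475, 54.563, 9.371), k4=(4.754, 54.455, 9.909); state += dt/6·(k1+2k2+2k3+k4)
t=0.005: state=(4.097, 4.573, 3.517)
t=0.010: state=(4.127, 4.845, 3.569)
t=0.015: state=(4.169, 5.117, 3.627)
continuing one RK4 step at a time; state shown every 20 steps (Δt=0.1):
t=0.100: state=(6.312, 10.167, 5.971)
t=0.200: state=(10.949, 15.460, 15.036)
t=0.300: state=(12.376, 9.611, 26.462)
t=0.400: state=(6.888, 0.551, 24.656)
t=0.500: state=(2.010, -1.204, 18.977)
t=0.600: state=(0.025, -1.059, 14.681)
t=0.700: state=(-0.672, -1.154, 11.459)
t=0.800: state=(-1.159, -1.727, 9.032)
t=0.900: state=(-1.935, -2.986, 7.345)
t=1.000: state=(-3.424, -5.448, 6.704)
t=1.100: state=(-6.161, -9.643, 8.435)
t=1.200: state=(-9.980, -13.529, 15.284)
t=1.300: state=(-11.352, -9.788, 24.065)
t=1.400: state=(-7.510, -2.579, 23.811)
t=1.500: state=(-3.382, -0.418, 19.094)
t=1.600: state=(-1.514, -0.539, 14.936)
t=1.700: state=(-1.066, -1.018, 11.702)
t=1.780: state=(-1.199, -1.561, 9.676)
largest grid value and its neighbours: z(0.325)=27.21455, z(0.330)=27.23700, z(0.335)=27.22083
parabola through these three points peaks at t≈0.330 with z≈27.23713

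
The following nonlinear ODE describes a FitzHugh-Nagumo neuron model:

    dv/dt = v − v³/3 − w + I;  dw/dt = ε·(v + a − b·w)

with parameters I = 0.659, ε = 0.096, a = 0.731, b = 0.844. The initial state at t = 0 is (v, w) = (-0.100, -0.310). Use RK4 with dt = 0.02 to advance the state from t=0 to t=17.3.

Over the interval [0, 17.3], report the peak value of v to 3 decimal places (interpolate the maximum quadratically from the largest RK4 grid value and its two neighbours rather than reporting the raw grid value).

t=0.000: state=(-0.100, -0.310)
step 1 (dt=0.02): k1=(0.869, 0.086), k2=(0.877, 0.086), k3=(0.877, 0.086), k4=(0.885, 0.087); state += dt/6·(k1+2k2+2k3+k4)
t=0.020: state=(-0.082, -0.308)
t=0.040: state=(-0.065, -0.307)
t=0.060: state=(-0.046, -0.305)
continuing one RK4 step at a time; state shown every 50 steps (Δt=1):
t=1.000: state=(1.182, -0.173)
t=2.000: state=(1.928, 0.063)
t=3.000: state=(1.916, 0.304)
t=4.000: state=(1.835, 0.520)
t=5.000: state=(1.748, 0.713)
t=6.000: state=(1.661, 0.882)
t=7.000: state=(1.571, 1.029)
t=8.000: state=(1.477, 1.157)
t=9.000: state=(1.379, 1.266)
t=10.000: state=(1.272, 1.357)
t=11.000: state=(1.152, 1.431)
t=12.000: state=(1.008, 1.487)
t=13.000: state=(0.818, 1.523)
t=14.000: state=(0.517, 1.535)
t=15.000: state=(-0.113, 1.505)
t=16.000: state=(-1.400, 1.388)
t=17.000: state=(-1.927, 1.184)
t=17.300: state=(-1.933, 1.121)
largest grid value and its neighbours: v(2.320)=1.94715, v(2.340)=1.94716, v(2.360)=1.94708
parabola through these three points peaks at t≈2.333 with v≈1.94717

max v = 1.947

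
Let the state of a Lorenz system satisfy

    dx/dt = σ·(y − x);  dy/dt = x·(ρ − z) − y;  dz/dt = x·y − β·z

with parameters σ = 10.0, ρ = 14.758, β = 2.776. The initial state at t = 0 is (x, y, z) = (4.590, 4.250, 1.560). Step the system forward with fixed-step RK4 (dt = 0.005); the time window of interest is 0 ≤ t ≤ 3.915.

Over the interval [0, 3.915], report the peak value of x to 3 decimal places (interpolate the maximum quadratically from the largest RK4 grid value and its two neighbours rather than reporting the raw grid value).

max x = 11.697

t=0.000: state=(4.590, 4.250, 1.560)
step 1 (dt=0.005): k1=(-3.400, 56.329, 15.177), k2=(-1.907, 55.902, 15.681), k3=(-1.955, 55.946, 15.689), k4=(-0.505, 55.561, 16.199); state += dt/6·(k1+2k2+2k3+k4)
t=0.005: state=(4.580, 4.530, 1.638)
t=0.010: state=(4.585, 4.806, 1.722)
t=0.015: state=(4.602, 5.079, 1.811)
continuing one RK4 step at a time; state shown every 40 steps (Δt=0.2):
t=0.200: state=(10.262, 13.855, 12.519)
t=0.400: state=(7.072, 1.887, 20.741)
t=0.600: state=(1.027, 0.034, 12.103)
t=0.800: state=(0.464, 0.560, 6.971)
t=1.000: state=(1.097, 1.696, 4.130)
t=1.200: state=(3.543, 5.677, 3.658)
t=1.400: state=(9.858, 12.858, 13.143)
t=1.600: state=(7.074, 2.671, 20.001)
t=1.800: state=(1.742, 0.864, 12.135)
t=2.000: state=(1.616, 2.124, 7.290)
t=2.200: state=(3.848, 5.747, 5.803)
t=2.400: state=(9.072, 11.468, 13.054)
t=2.600: state=(7.374, 3.982, 19.190)
t=2.800: state=(2.766, 1.923, 12.603)
t=3.000: state=(2.937, 3.765, 8.336)
t=3.200: state=(6.032, 8.252, 9.010)
t=3.400: state=(9.146, 8.777, 17.272)
t=3.600: state=(5.212, 3.152, 16.039)
t=3.800: state=(3.395, 3.501, 11.001)
t=3.915: state=(4.014, 4.957, 9.508)
largest grid value and its neighbours: x(0.265)=11.68927, x(0.270)=11.69725, x(0.275)=11.68786
parabola through these three points peaks at t≈0.270 with x≈11.69727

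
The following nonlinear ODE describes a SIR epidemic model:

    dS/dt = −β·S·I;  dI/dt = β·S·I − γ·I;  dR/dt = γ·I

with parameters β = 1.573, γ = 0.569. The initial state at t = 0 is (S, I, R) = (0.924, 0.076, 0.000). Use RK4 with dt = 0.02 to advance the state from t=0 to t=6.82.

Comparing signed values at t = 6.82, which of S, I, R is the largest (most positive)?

largest component: R

t=0.000: state=(0.924, 0.076, 0.000)
step 1 (dt=0.02): k1=(-0.110, 0.067, 0.043), k2=(-0.111, 0.068, 0.044), k3=(-0.111, 0.068, 0.044), k4=(-0.112, 0.068, 0.044); state += dt/6·(k1+2k2+2k3+k4)
t=0.020: state=(0.922, 0.077, 0.001)
t=0.040: state=(0.920, 0.079, 0.002)
t=0.060: state=(0.917, 0.080, 0.003)
continuing one RK4 step at a time; state shown every 25 steps (Δt=0.5):
t=0.500: state=(0.858, 0.115, 0.027)
t=1.000: state=(0.769, 0.165, 0.067)
t=1.500: state=(0.661, 0.218, 0.121)
t=2.000: state=(0.547, 0.263, 0.190)
t=2.500: state=(0.439, 0.292, 0.269)
t=3.000: state=(0.347, 0.299, 0.354)
t=3.500: state=(0.276, 0.287, 0.438)
t=4.000: state=(0.222, 0.262, 0.516)
t=4.500: state=(0.183, 0.231, 0.586)
t=5.000: state=(0.154, 0.198, 0.647)
t=5.500: state=(0.134, 0.167, 0.699)
t=6.000: state=(0.119, 0.139, 0.743)
t=6.500: state=(0.107, 0.114, 0.778)
t=6.820: state=(0.102, 0.100, 0.798)
compare at T: S=0.102, I=0.100, R=0.798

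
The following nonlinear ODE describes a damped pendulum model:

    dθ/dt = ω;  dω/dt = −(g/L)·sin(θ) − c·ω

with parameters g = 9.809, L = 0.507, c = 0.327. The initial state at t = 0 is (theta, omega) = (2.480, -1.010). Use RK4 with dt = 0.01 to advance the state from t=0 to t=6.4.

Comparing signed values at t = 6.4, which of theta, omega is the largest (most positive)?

t=0.000: state=(2.480, -1.010)
step 1 (dt=0.01): k1=(-1.010, -11.556), k2=(-1.068, -11.614), k3=(-1.068, -11.618), k4=(-1.126, -11.680); state += dt/6·(k1+2k2+2k3+k4)
t=0.010: state=(2.469, -1.126)
t=0.020: state=(2.457, -1.244)
t=0.030: state=(2.444, -1.363)
continuing one RK4 step at a time; state shown every 25 steps (Δt=0.25):
t=0.250: state=(1.815, -4.569)
t=0.500: state=(0.182, -7.819)
t=0.750: state=(-1.467, -4.450)
t=1.000: state=(-1.961, 0.354)
t=1.250: state=(-1.313, 4.830)
t=1.500: state=(0.255, 6.664)
t=1.750: state=(1.474, 2.563)
t=2.000: state=(1.502, -2.277)
t=2.250: state=(0.418, -5.883)
t=2.500: state=(-0.953, -4.085)
t=2.750: state=(-1.390, 0.639)
t=3.000: state=(-0.686, 4.677)
t=3.250: state=(0.582, 4.476)
t=3.500: state=(1.210, 0.309)
t=3.750: state=(0.751, -3.734)
t=4.000: state=(-0.364, -4.308)
t=4.250: state=(-1.041, -0.758)
t=4.500: state=(-0.723, 3.090)
t=4.750: state=(0.252, 3.939)
t=5.000: state=(0.903, 0.881)
t=5.250: state=(0.655, -2.673)
t=5.500: state=(-0.205, -3.521)
t=5.750: state=(-0.793, -0.810)
t=6.000: state=(-0.571, 2.406)
t=6.250: state=(0.195, 3.105)
t=6.400: state=(0.579, 1.848)
compare at T: theta=0.579, omega=1.848

largest component: omega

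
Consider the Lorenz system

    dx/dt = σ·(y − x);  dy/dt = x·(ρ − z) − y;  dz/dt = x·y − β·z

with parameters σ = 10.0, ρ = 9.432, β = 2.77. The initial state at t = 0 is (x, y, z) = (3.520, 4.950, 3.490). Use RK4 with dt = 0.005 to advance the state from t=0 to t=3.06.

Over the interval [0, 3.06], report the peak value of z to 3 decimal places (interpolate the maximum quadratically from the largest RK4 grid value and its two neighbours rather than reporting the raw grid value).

max z = 11.861

t=0.000: state=(3.520, 4.950, 3.490)
step 1 (dt=0.005): k1=(14.300, 15.966, 7.757), k2=(14.342, 16.069, 8.022), k3=(14.343, 16.067, 8.021), k4=(14.386, 16.168, 8.289); state += dt/6·(k1+2k2+2k3+k4)
t=0.005: state=(3.592, 5.030, 3.530)
t=0.010: state=(3.664, 5.112, 3.573)
t=0.015: state=(3.736, 5.194, 3.618)
continuing one RK4 step at a time; state shown every 20 steps (Δt=0.1):
t=0.100: state=(5.044, 6.642, 4.855)
t=0.200: state=(6.553, 7.835, 7.461)
t=0.300: state=(7.289, 7.351, 10.419)
t=0.400: state=(6.638, 5.383, 11.841)
t=0.500: state=(5.146, 3.607, 11.246)
t=0.600: state=(3.828, 2.796, 9.730)
t=0.700: state=(3.109, 2.685, 8.177)
t=0.800: state=(2.931, 2.973, 6.929)
t=0.900: state=(3.153, 3.540, 6.110)
t=1.000: state=(3.683, 4.344, 5.808)
t=1.100: state=(4.445, 5.286, 6.125)
t=1.200: state=(5.295, 6.106, 7.102)
t=1.300: state=(5.951, 6.394, 8.513)
t=1.400: state=(6.095, 5.926, 9.749)
t=1.500: state=(5.659, 5.011, 10.210)
t=1.600: state=(4.935, 4.204, 9.851)
t=1.700: state=(4.298, 3.786, 9.051)
t=1.800: state=(3.942, 3.744, 8.195)
t=1.900: state=(3.892, 3.981, 7.520)
t=2.000: state=(4.098, 4.407, 7.159)
t=2.100: state=(4.482, 4.923, 7.179)
t=2.200: state=(4.938, 5.386, 7.578)
t=2.300: state=(5.324, 5.622, 8.236)
t=2.400: state=(5.493, 5.523, 8.901)
t=2.500: state=(5.385, 5.153, 9.296)
t=2.600: state=(5.075, 4.714, 9.297)
t=2.700: state=(4.720, 4.393, 8.983)
t=2.800: state=(4.457, 4.268, 8.530)
t=2.900: state=(4.352, 4.331, 8.110)
t=3.000: state=(4.408, 4.533, 7.837)
t=3.060: state=(4.503, 4.693, 7.773)
largest grid value and its neighbours: z(0.410)=11.85970, z(0.415)=11.86115, z(0.420)=11.85753
parabola through these three points peaks at t≈0.414 with z≈11.86126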